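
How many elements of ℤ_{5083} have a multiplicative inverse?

4224

5083 = 13 · 17 · 23.
φ(13) = 13 − 1 = 12.
φ(17) = 17 − 1 = 16.
φ(23) = 23 − 1 = 22.
φ(5083) = 12 × 16 × 22 = 4224.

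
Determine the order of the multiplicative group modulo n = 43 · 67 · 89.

243936

φ(256409) = 256409 · (1 − 1/43) · (1 − 1/67) · (1 − 1/89)
       = 256409 · 243936/256409 = 243936.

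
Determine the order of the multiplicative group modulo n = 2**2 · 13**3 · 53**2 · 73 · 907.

729185213952

φ(1634451110812) = 1634451110812 · (1 − 1/2) · (1 − 1/13) · (1 − 1/53) · (1 − 1/73) · (1 − 1/907)
       = 1634451110812 · 40704768/91238758 = 729185213952.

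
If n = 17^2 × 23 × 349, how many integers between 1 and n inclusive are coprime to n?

2082432

φ(2319803) = 2319803 · (1 − 1/17) · (1 − 1/23) · (1 − 1/349)
       = 2319803 · 122496/136459 = 2082432.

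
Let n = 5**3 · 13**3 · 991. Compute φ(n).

200772000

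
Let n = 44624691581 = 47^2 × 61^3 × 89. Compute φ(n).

42476554560

φ(47^2) = 47^2 − 47^1 = 2209 − 47 = 2162.
φ(61^3) = 61^3 − 61^2 = 226981 − 3721 = 223260.
φ(89) = 89 − 1 = 88.
Multiply: 2162 · 223260 · 88 = 42476554560.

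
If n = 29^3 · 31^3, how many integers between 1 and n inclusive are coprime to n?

φ(29^3) = 29^3 − 29^2 = 24389 − 841 = 23548.
φ(31^3) = 31^2·(31−1) = 961·30 = 28830.
φ(726572699) = 23548 × 28830 = 678888840.

678888840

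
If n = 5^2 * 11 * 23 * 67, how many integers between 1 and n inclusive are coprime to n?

290400

φ(423775) = 423775 · (1 − 1/5) · (1 − 1/11) · (1 − 1/23) · (1 − 1/67)
       = 423775 · 58080/84755 = 290400.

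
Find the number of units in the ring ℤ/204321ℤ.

First factor: 204321 = 3 * 13**3 * 31.
φ(204321) = 204321 · (1 − 1/3) · (1 − 1/13) · (1 − 1/31)
       = 204321 · 720/1209 = 121680.

121680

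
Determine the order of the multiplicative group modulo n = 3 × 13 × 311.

φ(3) = 3 − 1 = 2.
φ(13) = 13 − 1 = 12.
φ(311) = 311 − 1 = 310.
Multiply: 2 · 12 · 310 = 7440.

7440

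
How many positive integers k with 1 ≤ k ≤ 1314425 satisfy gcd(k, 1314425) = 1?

1314425 = 5^2 * 7^2 * 29 * 37.
φ(5^2) = 5^2 − 5^1 = 25 − 5 = 20.
φ(7^2) = 7^2 − 7^1 = 49 − 7 = 42.
φ(29) = 29 − 1 = 28.
φ(37) = 37 − 1 = 36.
Since φ is multiplicative, φ(1314425) = 20 · 42 · 28 · 36 = 846720.

846720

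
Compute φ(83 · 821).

φ(83) = 83 − 1 = 82.
φ(821) = 821 − 1 = 820.
φ(68143) = 82 × 820 = 67240.

67240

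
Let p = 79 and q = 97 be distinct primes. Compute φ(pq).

7488

φ(n) = (p − 1)(q − 1) = (79−1)(97−1) = 78·96 = 7488.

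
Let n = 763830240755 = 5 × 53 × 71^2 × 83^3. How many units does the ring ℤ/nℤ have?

φ(763830240755) = 763830240755 · (1 − 1/5) · (1 − 1/53) · (1 − 1/71) · (1 − 1/83)
       = 763830240755 · 1193920/1561645 = 583968956480.

583968956480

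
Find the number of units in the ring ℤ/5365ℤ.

Prime factorization: 5365 = 5 · 29 · 37.
φ(5) = 5 − 1 = 4.
φ(29) = 29 − 1 = 28.
φ(37) = 37 − 1 = 36.
φ(5365) = 4 × 28 × 36 = 4032.

4032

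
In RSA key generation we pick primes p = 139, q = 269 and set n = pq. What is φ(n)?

36984

φ(n) = (p − 1)(q − 1) = (139−1)(269−1) = 138·268 = 36984.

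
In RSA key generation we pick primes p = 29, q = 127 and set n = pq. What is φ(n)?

φ(n) = (p − 1)(q − 1) = (29−1)(127−1) = 28·126 = 3528.

3528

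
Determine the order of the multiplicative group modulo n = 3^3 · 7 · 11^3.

130680

φ(3^3) = 3^3 − 3^2 = 27 − 9 = 18.
φ(7) = 7 − 1 = 6.
φ(11^3) = 11^3 − 11^2 = 1331 − 121 = 1210.
Multiply: 18 · 6 · 1210 = 130680.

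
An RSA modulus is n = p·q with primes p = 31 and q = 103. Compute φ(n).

φ(n) = (p − 1)(q − 1) = (31−1)(103−1) = 30·102 = 3060.

3060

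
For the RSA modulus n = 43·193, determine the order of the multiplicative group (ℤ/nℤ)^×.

8064

For distinct primes, φ(pq) = (p−1)(q−1) = 42 × 192 = 8064.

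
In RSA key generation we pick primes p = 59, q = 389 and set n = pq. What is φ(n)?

22504

φ(22951) = 22951 · (1 − 1/59) · (1 − 1/389)
       = 22951 · 22504/22951 = 22504.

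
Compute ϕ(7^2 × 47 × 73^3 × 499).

φ(7^2) = 7^1·(7−1) = 7·6 = 42.
φ(47) = 47 − 1 = 46.
φ(73^3) = 73^2·(73−1) = 5329·72 = 383688.
φ(499) = 499 − 1 = 498.
φ(447057169349) = 42 × 46 × 383688 × 498 = 369160037568.

369160037568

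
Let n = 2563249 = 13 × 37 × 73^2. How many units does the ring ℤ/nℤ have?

2270592

φ(2563249) = 2563249 · (1 − 1/13) · (1 − 1/37) · (1 − 1/73)
       = 2563249 · 31104/35113 = 2270592.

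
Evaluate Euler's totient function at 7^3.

294

φ(7^3) = 7^3 − 7^2 = 343 − 49 = 294.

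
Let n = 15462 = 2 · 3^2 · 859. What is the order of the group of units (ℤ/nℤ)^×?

5148

φ(2) = 2 − 1 = 1.
φ(3^2) = 3^2 − 3^1 = 9 − 3 = 6.
φ(859) = 859 − 1 = 858.
Multiply: 1 · 6 · 858 = 5148.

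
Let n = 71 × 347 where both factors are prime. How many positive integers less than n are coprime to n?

24220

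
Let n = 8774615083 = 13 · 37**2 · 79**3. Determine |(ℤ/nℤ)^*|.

7780979232

φ(8774615083) = 8774615083 · (1 − 1/13) · (1 − 1/37) · (1 − 1/79)
       = 8774615083 · 33696/37999 = 7780979232.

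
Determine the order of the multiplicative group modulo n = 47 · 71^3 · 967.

φ(16266697039) = 16266697039 · (1 − 1/47) · (1 − 1/71) · (1 − 1/967)
       = 16266697039 · 3110520/3226879 = 15680131320.

15680131320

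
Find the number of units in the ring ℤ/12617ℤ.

12617 = 11 · 31 · 37.
φ(11) = 11 − 1 = 10.
φ(31) = 31 − 1 = 30.
φ(37) = 37 − 1 = 36.
Multiply: 10 · 30 · 36 = 10800.

10800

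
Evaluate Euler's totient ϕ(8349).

4840

Factor 8349: 8349 = 3 · 11^2 · 23.
φ(3) = 3 − 1 = 2.
φ(11^2) = 11^1·(11−1) = 11·10 = 110.
φ(23) = 23 − 1 = 22.
Since φ is multiplicative, φ(8349) = 2 · 110 · 22 = 4840.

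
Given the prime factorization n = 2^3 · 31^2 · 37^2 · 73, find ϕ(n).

φ(2^3) = 2^3 − 2^2 = 8 − 4 = 4.
φ(31^2) = 31^1·(31−1) = 31·30 = 930.
φ(37^2) = 37^1·(37−1) = 37·36 = 1332.
φ(73) = 73 − 1 = 72.
φ(768315656) = 4 × 930 × 1332 × 72 = 356762880.

356762880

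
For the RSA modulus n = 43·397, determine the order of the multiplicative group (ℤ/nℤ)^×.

φ(n) = (p − 1)(q − 1) = (43−1)(397−1) = 42·396 = 16632.

16632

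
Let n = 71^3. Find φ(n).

352870

φ(71^3) = 71^3 − 71^2 = 357911 − 5041 = 352870.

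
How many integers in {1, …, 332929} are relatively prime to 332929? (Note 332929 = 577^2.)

332352

φ(577^2) = 577^2 − 577^1 = 332929 − 577 = 332352.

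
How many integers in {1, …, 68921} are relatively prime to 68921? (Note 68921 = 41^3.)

φ(41^3) = 41^2·(41−1) = 1681·40 = 67240.

67240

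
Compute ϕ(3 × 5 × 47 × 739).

271584

φ(3) = 3 − 1 = 2.
φ(5) = 5 − 1 = 4.
φ(47) = 47 − 1 = 46.
φ(739) = 739 − 1 = 738.
Multiply: 2 · 4 · 46 · 738 = 271584.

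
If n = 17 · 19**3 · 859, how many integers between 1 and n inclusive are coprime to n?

φ(17) = 17 − 1 = 16.
φ(19^3) = 19^3 − 19^2 = 6859 − 361 = 6498.
φ(859) = 859 − 1 = 858.
φ(100161977) = 16 × 6498 × 858 = 89204544.

89204544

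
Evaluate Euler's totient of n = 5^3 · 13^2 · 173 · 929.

φ(5^3) = 5^2·(5−1) = 25·4 = 100.
φ(13^2) = 13^2 − 13^1 = 169 − 13 = 156.
φ(173) = 173 − 1 = 172.
φ(929) = 929 − 1 = 928.
Since φ is multiplicative, φ(3395146625) = 100 · 156 · 172 · 928 = 2490009600.

2490009600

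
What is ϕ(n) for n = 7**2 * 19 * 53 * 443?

φ(7^2) = 7^1·(7−1) = 7·6 = 42.
φ(19) = 19 − 1 = 18.
φ(53) = 53 − 1 = 52.
φ(443) = 443 − 1 = 442.
Multiply: 42 · 18 · 52 · 442 = 17375904.

17375904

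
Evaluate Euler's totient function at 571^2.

325470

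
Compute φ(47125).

33600

47125 = 5^3 · 13 · 29.
φ(47125) = 47125 · (1 − 1/5) · (1 − 1/13) · (1 − 1/29)
       = 47125 · 1344/1885 = 33600.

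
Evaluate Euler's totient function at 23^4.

267674

φ(23^4) = 23^4 − 23^3 = 279841 − 12167 = 267674.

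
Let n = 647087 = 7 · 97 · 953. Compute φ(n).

548352

φ(7) = 7 − 1 = 6.
φ(97) = 97 − 1 = 96.
φ(953) = 953 − 1 = 952.
Multiply: 6 · 96 · 952 = 548352.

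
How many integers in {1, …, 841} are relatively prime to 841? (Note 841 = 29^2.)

φ(841) = 841 · (1 − 1/29)
       = 841 · 28/29 = 812.

812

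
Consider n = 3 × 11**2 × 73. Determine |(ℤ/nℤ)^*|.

φ(26499) = 26499 · (1 − 1/3) · (1 − 1/11) · (1 − 1/73)
       = 26499 · 1440/2409 = 15840.

15840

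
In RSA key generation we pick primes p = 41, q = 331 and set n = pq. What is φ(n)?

13200

φ(n) = (p − 1)(q − 1) = (41−1)(331−1) = 40·330 = 13200.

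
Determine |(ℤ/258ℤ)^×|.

Factor 258: 258 = 2 · 3 · 43.
φ(2) = 2 − 1 = 1.
φ(3) = 3 − 1 = 2.
φ(43) = 43 − 1 = 42.
φ(258) = 1 × 2 × 42 = 84.

84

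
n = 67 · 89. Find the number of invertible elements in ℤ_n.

φ(67) = 67 − 1 = 66.
φ(89) = 89 − 1 = 88.
Multiply: 66 · 88 = 5808.

5808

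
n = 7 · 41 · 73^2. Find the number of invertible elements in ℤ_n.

1261440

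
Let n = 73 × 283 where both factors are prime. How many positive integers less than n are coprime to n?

20304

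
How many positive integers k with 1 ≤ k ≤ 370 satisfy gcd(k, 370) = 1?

144

Prime factorization: 370 = 2 * 5 * 37.
φ(2) = 2 − 1 = 1.
φ(5) = 5 − 1 = 4.
φ(37) = 37 − 1 = 36.
Since φ is multiplicative, φ(370) = 1 · 4 · 36 = 144.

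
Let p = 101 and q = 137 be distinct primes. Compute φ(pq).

13600

φ(n) = (p − 1)(q − 1) = (101−1)(137−1) = 100·136 = 13600.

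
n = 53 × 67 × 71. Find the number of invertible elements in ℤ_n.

240240

φ(53) = 53 − 1 = 52.
φ(67) = 67 − 1 = 66.
φ(71) = 71 − 1 = 70.
φ(252121) = 52 × 66 × 70 = 240240.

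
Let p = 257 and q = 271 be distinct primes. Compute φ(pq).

φ(pq) = (p−1)(q−1) = 256 · 270 = 69120.

69120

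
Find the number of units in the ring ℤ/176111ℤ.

142560

176111 = 13 × 19 × 23 × 31.
φ(13) = 13 − 1 = 12.
φ(19) = 19 − 1 = 18.
φ(23) = 23 − 1 = 22.
φ(31) = 31 − 1 = 30.
Since φ is multiplicative, φ(176111) = 12 · 18 · 22 · 30 = 142560.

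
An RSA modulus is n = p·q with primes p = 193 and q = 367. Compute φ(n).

70272

φ(n) = (p − 1)(q − 1) = (193−1)(367−1) = 192·366 = 70272.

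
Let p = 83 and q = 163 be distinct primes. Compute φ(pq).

φ(n) = (p − 1)(q − 1) = (83−1)(163−1) = 82·162 = 13284.

13284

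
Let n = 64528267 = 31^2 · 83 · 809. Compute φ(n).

61618080

φ(64528267) = 64528267 · (1 − 1/31) · (1 − 1/83) · (1 − 1/809)
       = 64528267 · 1987680/2081557 = 61618080.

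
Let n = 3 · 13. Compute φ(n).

24

φ(39) = 39 · (1 − 1/3) · (1 − 1/13)
       = 39 · 24/39 = 24.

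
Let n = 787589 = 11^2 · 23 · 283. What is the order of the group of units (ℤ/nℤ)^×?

φ(11^2) = 11^2 − 11^1 = 121 − 11 = 110.
φ(23) = 23 − 1 = 22.
φ(283) = 283 − 1 = 282.
φ(787589) = 110 × 22 × 282 = 682440.

682440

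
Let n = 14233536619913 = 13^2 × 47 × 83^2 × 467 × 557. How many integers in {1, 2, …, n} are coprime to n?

12654211330176

φ(14233536619913) = 14233536619913 · (1 − 1/13) · (1 − 1/47) · (1 − 1/83) · (1 − 1/467) · (1 − 1/557)
       = 14233536619913 · 11727721344/13191414847 = 12654211330176.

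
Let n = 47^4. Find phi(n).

φ(47^4) = 47^3·(47−1) = 103823·46 = 4775858.

4775858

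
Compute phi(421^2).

176820

φ(421^2) = 421^2 − 421^1 = 177241 − 421 = 176820.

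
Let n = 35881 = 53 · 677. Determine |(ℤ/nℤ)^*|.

φ(35881) = 35881 · (1 − 1/53) · (1 − 1/677)
       = 35881 · 35152/35881 = 35152.

35152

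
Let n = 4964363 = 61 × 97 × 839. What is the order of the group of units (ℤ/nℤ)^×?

φ(4964363) = 4964363 · (1 − 1/61) · (1 − 1/97) · (1 − 1/839)
       = 4964363 · 4826880/4964363 = 4826880.

4826880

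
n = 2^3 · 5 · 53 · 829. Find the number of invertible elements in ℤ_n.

φ(1757480) = 1757480 · (1 − 1/2) · (1 − 1/5) · (1 − 1/53) · (1 − 1/829)
       = 1757480 · 172224/439370 = 688896.

688896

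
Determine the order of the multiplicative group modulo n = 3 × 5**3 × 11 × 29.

56000

φ(119625) = 119625 · (1 − 1/3) · (1 − 1/5) · (1 − 1/11) · (1 − 1/29)
       = 119625 · 2240/4785 = 56000.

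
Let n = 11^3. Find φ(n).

1210

φ(11^3) = 11^3 − 11^2 = 1331 − 121 = 1210.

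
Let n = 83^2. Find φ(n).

φ(83^2) = 83^2 − 83^1 = 6889 − 83 = 6806.

6806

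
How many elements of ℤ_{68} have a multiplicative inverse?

32

Prime factorization: 68 = 2^2 × 17.
φ(68) = 68 · (1 − 1/2) · (1 − 1/17)
       = 68 · 16/34 = 32.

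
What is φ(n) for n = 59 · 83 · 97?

456576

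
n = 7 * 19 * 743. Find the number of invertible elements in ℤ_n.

φ(7) = 7 − 1 = 6.
φ(19) = 19 − 1 = 18.
φ(743) = 743 − 1 = 742.
Multiply: 6 · 18 · 742 = 80136.

80136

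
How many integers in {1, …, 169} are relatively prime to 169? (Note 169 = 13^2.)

156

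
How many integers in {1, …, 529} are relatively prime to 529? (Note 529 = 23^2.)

φ(23^2) = 23^2 − 23^1 = 529 − 23 = 506.

506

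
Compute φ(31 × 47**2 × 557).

36062160

φ(31) = 31 − 1 = 30.
φ(47^2) = 47^1·(47−1) = 47·46 = 2162.
φ(557) = 557 − 1 = 556.
φ(38142803) = 30 × 2162 × 556 = 36062160.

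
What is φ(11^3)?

1210

φ(11^3) = 11^2·(11−1) = 121·10 = 1210.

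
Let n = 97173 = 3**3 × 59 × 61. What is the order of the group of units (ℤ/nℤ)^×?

φ(97173) = 97173 · (1 − 1/3) · (1 − 1/59) · (1 − 1/61)
       = 97173 · 6960/10797 = 62640.

62640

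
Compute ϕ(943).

880

943 = 23 × 41.
φ(23) = 23 − 1 = 22.
φ(41) = 41 − 1 = 40.
Multiply: 22 · 40 = 880.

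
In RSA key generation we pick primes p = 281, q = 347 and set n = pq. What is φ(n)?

96880

φ(281) = 281 − 1 = 280.
φ(347) = 347 − 1 = 346.
Multiply: 280 · 346 = 96880.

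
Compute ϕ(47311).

38720

Factor 47311: 47311 = 11**2 · 17 · 23.
φ(47311) = 47311 · (1 − 1/11) · (1 − 1/17) · (1 − 1/23)
       = 47311 · 3520/4301 = 38720.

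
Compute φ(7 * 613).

3672

φ(4291) = 4291 · (1 − 1/7) · (1 − 1/613)
       = 4291 · 3672/4291 = 3672.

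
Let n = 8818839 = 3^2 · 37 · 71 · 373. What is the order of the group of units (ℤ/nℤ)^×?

5624640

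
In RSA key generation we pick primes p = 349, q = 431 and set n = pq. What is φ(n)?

For distinct primes, φ(pq) = (p−1)(q−1) = 348 × 430 = 149640.

149640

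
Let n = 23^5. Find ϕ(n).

φ(23^5) = 23^4·(23−1) = 279841·22 = 6156502.

6156502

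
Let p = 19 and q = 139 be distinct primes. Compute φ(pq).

φ(n) = (p − 1)(q − 1) = (19−1)(139−1) = 18·138 = 2484.

2484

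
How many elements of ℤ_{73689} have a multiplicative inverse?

First factor: 73689 = 3 × 7 × 11^2 × 29.
φ(73689) = 73689 · (1 − 1/3) · (1 − 1/7) · (1 − 1/11) · (1 − 1/29)
       = 73689 · 3360/6699 = 36960.

36960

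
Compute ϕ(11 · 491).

4900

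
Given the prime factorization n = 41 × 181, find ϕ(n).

φ(41) = 41 − 1 = 40.
φ(181) = 181 − 1 = 180.
φ(7421) = 40 × 180 = 7200.

7200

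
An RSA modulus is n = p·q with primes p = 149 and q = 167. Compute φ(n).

φ(149) = 149 − 1 = 148.
φ(167) = 167 − 1 = 166.
Since φ is multiplicative, φ(24883) = 148 · 166 = 24568.

24568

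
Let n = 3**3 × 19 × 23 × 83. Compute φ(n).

584496

φ(979317) = 979317 · (1 − 1/3) · (1 − 1/19) · (1 − 1/23) · (1 − 1/83)
       = 979317 · 64944/108813 = 584496.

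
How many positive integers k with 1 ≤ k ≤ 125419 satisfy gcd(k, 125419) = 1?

95040

Prime factorization: 125419 = 7 · 19 · 23 · 41.
φ(125419) = 125419 · (1 − 1/7) · (1 − 1/19) · (1 − 1/23) · (1 − 1/41)
       = 125419 · 95040/125419 = 95040.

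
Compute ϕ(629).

576

Factor 629: 629 = 17 · 37.
φ(629) = 629 · (1 − 1/17) · (1 − 1/37)
       = 629 · 576/629 = 576.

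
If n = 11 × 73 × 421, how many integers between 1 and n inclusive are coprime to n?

φ(11) = 11 − 1 = 10.
φ(73) = 73 − 1 = 72.
φ(421) = 421 − 1 = 420.
Multiply: 10 · 72 · 420 = 302400.

302400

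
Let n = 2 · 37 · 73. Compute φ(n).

2592

φ(2) = 2 − 1 = 1.
φ(37) = 37 − 1 = 36.
φ(73) = 73 − 1 = 72.
Since φ is multiplicative, φ(5402) = 1 · 36 · 72 = 2592.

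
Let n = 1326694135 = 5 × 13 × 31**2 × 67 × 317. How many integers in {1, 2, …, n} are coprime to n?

931011840

φ(5) = 5 − 1 = 4.
φ(13) = 13 − 1 = 12.
φ(31^2) = 31^2 − 31^1 = 961 − 31 = 930.
φ(67) = 67 − 1 = 66.
φ(317) = 317 − 1 = 316.
Since φ is multiplicative, φ(1326694135) = 4 · 12 · 930 · 66 · 316 = 931011840.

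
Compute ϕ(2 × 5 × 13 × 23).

φ(2) = 2 − 1 = 1.
φ(5) = 5 − 1 = 4.
φ(13) = 13 − 1 = 12.
φ(23) = 23 − 1 = 22.
Since φ is multiplicative, φ(2990) = 1 · 4 · 12 · 22 = 1056.

1056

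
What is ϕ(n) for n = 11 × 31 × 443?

132600

φ(151063) = 151063 · (1 − 1/11) · (1 − 1/31) · (1 − 1/443)
       = 151063 · 132600/151063 = 132600.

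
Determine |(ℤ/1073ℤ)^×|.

1008

Prime factorization: 1073 = 29 · 37.
φ(29) = 29 − 1 = 28.
φ(37) = 37 − 1 = 36.
Since φ is multiplicative, φ(1073) = 28 · 36 = 1008.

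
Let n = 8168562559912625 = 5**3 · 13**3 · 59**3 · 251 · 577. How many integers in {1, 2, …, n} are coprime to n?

5896067673600000

φ(8168562559912625) = 8168562559912625 · (1 − 1/5) · (1 − 1/13) · (1 − 1/59) · (1 − 1/251) · (1 − 1/577)
       = 8168562559912625 · 400896000/555411545 = 5896067673600000.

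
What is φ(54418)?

20592

First factor: 54418 = 2 × 7 × 13^2 × 23.
φ(54418) = 54418 · (1 − 1/2) · (1 − 1/7) · (1 − 1/13) · (1 − 1/23)
       = 54418 · 1584/4186 = 20592.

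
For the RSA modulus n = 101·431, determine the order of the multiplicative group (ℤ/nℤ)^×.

43000

φ(pq) = (p−1)(q−1) = 100 · 430 = 43000.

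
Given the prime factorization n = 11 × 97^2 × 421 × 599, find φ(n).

φ(26100274321) = 26100274321 · (1 − 1/11) · (1 − 1/97) · (1 − 1/421) · (1 − 1/599)
       = 26100274321 · 241113600/269074993 = 23388019200.

23388019200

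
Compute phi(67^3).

296274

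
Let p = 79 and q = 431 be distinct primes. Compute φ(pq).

For distinct primes, φ(pq) = (p−1)(q−1) = 78 × 430 = 33540.

33540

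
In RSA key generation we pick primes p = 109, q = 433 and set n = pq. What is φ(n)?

46656

For distinct primes, φ(pq) = (p−1)(q−1) = 108 × 432 = 46656.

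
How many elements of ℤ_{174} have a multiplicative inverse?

56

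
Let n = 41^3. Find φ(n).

67240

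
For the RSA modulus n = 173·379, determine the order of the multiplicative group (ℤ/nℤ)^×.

65016

φ(n) = (p − 1)(q − 1) = (173−1)(379−1) = 172·378 = 65016.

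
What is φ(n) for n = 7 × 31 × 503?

φ(109151) = 109151 · (1 − 1/7) · (1 − 1/31) · (1 − 1/503)
       = 109151 · 90360/109151 = 90360.

90360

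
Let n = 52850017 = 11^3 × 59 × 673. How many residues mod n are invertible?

47160960

φ(11^3) = 11^2·(11−1) = 121·10 = 1210.
φ(59) = 59 − 1 = 58.
φ(673) = 673 − 1 = 672.
Since φ is multiplicative, φ(52850017) = 1210 · 58 · 672 = 47160960.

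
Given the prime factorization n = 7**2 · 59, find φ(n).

φ(7^2) = 7^2 − 7^1 = 49 − 7 = 42.
φ(59) = 59 − 1 = 58.
Multiply: 42 · 58 = 2436.

2436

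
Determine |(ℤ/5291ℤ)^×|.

4320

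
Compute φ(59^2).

3422

φ(3481) = 3481 · (1 − 1/59)
       = 3481 · 58/59 = 3422.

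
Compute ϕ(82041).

82041 = 3 * 23 * 29 * 41.
φ(3) = 3 − 1 = 2.
φ(23) = 23 − 1 = 22.
φ(29) = 29 − 1 = 28.
φ(41) = 41 − 1 = 40.
Since φ is multiplicative, φ(82041) = 2 · 22 · 28 · 40 = 49280.

49280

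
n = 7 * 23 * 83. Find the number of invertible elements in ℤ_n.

φ(7) = 7 − 1 = 6.
φ(23) = 23 − 1 = 22.
φ(83) = 83 − 1 = 82.
Since φ is multiplicative, φ(13363) = 6 · 22 · 82 = 10824.

10824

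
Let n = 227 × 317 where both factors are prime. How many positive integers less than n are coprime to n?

71416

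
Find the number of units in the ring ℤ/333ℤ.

216

First factor: 333 = 3^2 · 37.
φ(3^2) = 3^1·(3−1) = 3·2 = 6.
φ(37) = 37 − 1 = 36.
Multiply: 6 · 36 = 216.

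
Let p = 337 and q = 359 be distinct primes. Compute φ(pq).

120288

For distinct primes, φ(pq) = (p−1)(q−1) = 336 × 358 = 120288.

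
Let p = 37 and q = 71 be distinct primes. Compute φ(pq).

2520

φ(37) = 37 − 1 = 36.
φ(71) = 71 − 1 = 70.
Since φ is multiplicative, φ(2627) = 36 · 70 = 2520.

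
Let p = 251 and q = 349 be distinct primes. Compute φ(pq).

87000

φ(87599) = 87599 · (1 − 1/251) · (1 − 1/349)
       = 87599 · 87000/87599 = 87000.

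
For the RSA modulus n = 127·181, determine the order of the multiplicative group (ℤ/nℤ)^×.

22680

φ(n) = (p − 1)(q − 1) = (127−1)(181−1) = 126·180 = 22680.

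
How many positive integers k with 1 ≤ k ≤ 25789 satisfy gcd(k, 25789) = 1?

25789 = 17 · 37 · 41.
φ(17) = 17 − 1 = 16.
φ(37) = 37 − 1 = 36.
φ(41) = 41 − 1 = 40.
Since φ is multiplicative, φ(25789) = 16 · 36 · 40 = 23040.

23040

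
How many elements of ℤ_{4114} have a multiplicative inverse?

1760

Prime factorization: 4114 = 2 · 11^2 · 17.
φ(2) = 2 − 1 = 1.
φ(11^2) = 11^1·(11−1) = 11·10 = 110.
φ(17) = 17 − 1 = 16.
Multiply: 1 · 110 · 16 = 1760.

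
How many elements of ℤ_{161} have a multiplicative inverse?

132

Prime factorization: 161 = 7 × 23.
φ(161) = 161 · (1 − 1/7) · (1 − 1/23)
       = 161 · 132/161 = 132.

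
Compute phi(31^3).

28830

φ(31^3) = 31^2·(31−1) = 961·30 = 28830.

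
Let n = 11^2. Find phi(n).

φ(121) = 121 · (1 − 1/11)
       = 121 · 10/11 = 110.

110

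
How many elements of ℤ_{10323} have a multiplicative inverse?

Prime factorization: 10323 = 3**2 × 31 × 37.
φ(3^2) = 3^2 − 3^1 = 9 − 3 = 6.
φ(31) = 31 − 1 = 30.
φ(37) = 37 − 1 = 36.
Since φ is multiplicative, φ(10323) = 6 · 30 · 36 = 6480.

6480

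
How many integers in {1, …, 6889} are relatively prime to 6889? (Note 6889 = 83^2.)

φ(83^2) = 83^1·(83−1) = 83·82 = 6806.

6806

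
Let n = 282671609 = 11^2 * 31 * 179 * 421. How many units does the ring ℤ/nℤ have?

246708000

φ(11^2) = 11^2 − 11^1 = 121 − 11 = 110.
φ(31) = 31 − 1 = 30.
φ(179) = 179 − 1 = 178.
φ(421) = 421 − 1 = 420.
Multiply: 110 · 30 · 178 · 420 = 246708000.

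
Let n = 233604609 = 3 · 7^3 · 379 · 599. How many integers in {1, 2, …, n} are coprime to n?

132913872

φ(233604609) = 233604609 · (1 − 1/3) · (1 − 1/7) · (1 − 1/379) · (1 − 1/599)
       = 233604609 · 2712528/4767441 = 132913872.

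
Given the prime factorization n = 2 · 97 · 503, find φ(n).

φ(2) = 2 − 1 = 1.
φ(97) = 97 − 1 = 96.
φ(503) = 503 − 1 = 502.
Multiply: 1 · 96 · 502 = 48192.

48192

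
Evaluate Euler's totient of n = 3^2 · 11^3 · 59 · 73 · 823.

24921198720

φ(42461494119) = 42461494119 · (1 − 1/3) · (1 − 1/11) · (1 − 1/59) · (1 − 1/73) · (1 − 1/823)
       = 42461494119 · 68653440/116973813 = 24921198720.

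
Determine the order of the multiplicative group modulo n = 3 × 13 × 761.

18240

φ(3) = 3 − 1 = 2.
φ(13) = 13 − 1 = 12.
φ(761) = 761 − 1 = 760.
φ(29679) = 2 × 12 × 760 = 18240.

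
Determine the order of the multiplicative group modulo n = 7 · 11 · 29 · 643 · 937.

1009532160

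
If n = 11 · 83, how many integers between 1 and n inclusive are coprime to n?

φ(11) = 11 − 1 = 10.
φ(83) = 83 − 1 = 82.
Since φ is multiplicative, φ(913) = 10 · 82 = 820.

820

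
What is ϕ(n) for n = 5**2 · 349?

6960

φ(8725) = 8725 · (1 − 1/5) · (1 − 1/349)
       = 8725 · 1392/1745 = 6960.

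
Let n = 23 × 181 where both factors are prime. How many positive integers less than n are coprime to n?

φ(n) = (p − 1)(q − 1) = (23−1)(181−1) = 22·180 = 3960.

3960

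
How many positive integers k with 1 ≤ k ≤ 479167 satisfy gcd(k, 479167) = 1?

Factor 479167: 479167 = 13 × 29 × 31 × 41.
φ(479167) = 479167 · (1 − 1/13) · (1 − 1/29) · (1 − 1/31) · (1 − 1/41)
       = 479167 · 403200/479167 = 403200.

403200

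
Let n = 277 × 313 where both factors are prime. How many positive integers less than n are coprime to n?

φ(n) = (p − 1)(q − 1) = (277−1)(313−1) = 276·312 = 86112.

86112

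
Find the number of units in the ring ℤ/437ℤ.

396

Prime factorization: 437 = 19 · 23.
φ(19) = 19 − 1 = 18.
φ(23) = 23 − 1 = 22.
Multiply: 18 · 22 = 396.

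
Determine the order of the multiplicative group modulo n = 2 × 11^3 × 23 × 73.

1916640

φ(2) = 2 − 1 = 1.
φ(11^3) = 11^3 − 11^2 = 1331 − 121 = 1210.
φ(23) = 23 − 1 = 22.
φ(73) = 73 − 1 = 72.
φ(4469498) = 1 × 1210 × 22 × 72 = 1916640.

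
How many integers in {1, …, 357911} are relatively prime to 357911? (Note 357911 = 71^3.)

352870

φ(357911) = 357911 · (1 − 1/71)
       = 357911 · 70/71 = 352870.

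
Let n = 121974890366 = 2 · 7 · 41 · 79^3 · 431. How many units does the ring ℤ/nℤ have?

φ(121974890366) = 121974890366 · (1 − 1/2) · (1 − 1/7) · (1 − 1/41) · (1 − 1/79) · (1 − 1/431)
       = 121974890366 · 8049600/19544126 = 50237553600.

50237553600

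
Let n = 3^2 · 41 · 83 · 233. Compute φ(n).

φ(3^2) = 3^1·(3−1) = 3·2 = 6.
φ(41) = 41 − 1 = 40.
φ(83) = 83 − 1 = 82.
φ(233) = 233 − 1 = 232.
φ(7136091) = 6 × 40 × 82 × 232 = 4565760.

4565760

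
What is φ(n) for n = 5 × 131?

φ(5) = 5 − 1 = 4.
φ(131) = 131 − 1 = 130.
Multiply: 4 · 130 = 520.

520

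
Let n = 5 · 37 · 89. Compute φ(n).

12672

φ(5) = 5 − 1 = 4.
φ(37) = 37 − 1 = 36.
φ(89) = 89 − 1 = 88.
Since φ is multiplicative, φ(16465) = 4 · 36 · 88 = 12672.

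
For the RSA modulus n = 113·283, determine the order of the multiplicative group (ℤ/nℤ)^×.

φ(113) = 113 − 1 = 112.
φ(283) = 283 − 1 = 282.
Multiply: 112 · 282 = 31584.

31584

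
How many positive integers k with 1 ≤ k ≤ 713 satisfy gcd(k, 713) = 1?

First factor: 713 = 23 × 31.
φ(713) = 713 · (1 − 1/23) · (1 − 1/31)
       = 713 · 660/713 = 660.

660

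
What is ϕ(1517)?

Prime factorization: 1517 = 37 × 41.
φ(37) = 37 − 1 = 36.
φ(41) = 41 − 1 = 40.
φ(1517) = 36 × 40 = 1440.

1440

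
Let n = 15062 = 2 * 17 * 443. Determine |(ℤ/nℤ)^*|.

φ(15062) = 15062 · (1 − 1/2) · (1 − 1/17) · (1 − 1/443)
       = 15062 · 7072/15062 = 7072.

7072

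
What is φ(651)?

First factor: 651 = 3 * 7 * 31.
φ(3) = 3 − 1 = 2.
φ(7) = 7 − 1 = 6.
φ(31) = 31 − 1 = 30.
Since φ is multiplicative, φ(651) = 2 · 6 · 30 = 360.

360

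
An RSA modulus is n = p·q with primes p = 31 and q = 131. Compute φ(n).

3900

For distinct primes, φ(pq) = (p−1)(q−1) = 30 × 130 = 3900.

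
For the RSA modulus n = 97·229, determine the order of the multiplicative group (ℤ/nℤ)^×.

φ(97) = 97 − 1 = 96.
φ(229) = 229 − 1 = 228.
Multiply: 96 · 228 = 21888.

21888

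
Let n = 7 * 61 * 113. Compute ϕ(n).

40320

φ(48251) = 48251 · (1 − 1/7) · (1 − 1/61) · (1 − 1/113)
       = 48251 · 40320/48251 = 40320.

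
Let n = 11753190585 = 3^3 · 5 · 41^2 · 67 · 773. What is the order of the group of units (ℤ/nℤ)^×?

φ(3^3) = 3^3 − 3^2 = 27 − 9 = 18.
φ(5) = 5 − 1 = 4.
φ(41^2) = 41^1·(41−1) = 41·40 = 1640.
φ(67) = 67 − 1 = 66.
φ(773) = 773 − 1 = 772.
Since φ is multiplicative, φ(11753190585) = 18 · 4 · 1640 · 66 · 772 = 6016412160.

6016412160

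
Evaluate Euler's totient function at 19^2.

342

φ(19^2) = 19^1·(19−1) = 19·18 = 342.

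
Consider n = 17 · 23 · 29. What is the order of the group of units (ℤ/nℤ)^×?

9856

φ(17) = 17 − 1 = 16.
φ(23) = 23 − 1 = 22.
φ(29) = 29 − 1 = 28.
φ(11339) = 16 × 22 × 28 = 9856.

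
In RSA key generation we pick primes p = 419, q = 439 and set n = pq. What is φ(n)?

183084

φ(183941) = 183941 · (1 − 1/419) · (1 − 1/439)
       = 183941 · 183084/183941 = 183084.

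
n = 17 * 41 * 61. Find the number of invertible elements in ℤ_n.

38400

φ(17) = 17 − 1 = 16.
φ(41) = 41 − 1 = 40.
φ(61) = 61 − 1 = 60.
φ(42517) = 16 × 40 × 60 = 38400.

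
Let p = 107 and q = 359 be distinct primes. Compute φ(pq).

φ(107) = 107 − 1 = 106.
φ(359) = 359 − 1 = 358.
Multiply: 106 · 358 = 37948.

37948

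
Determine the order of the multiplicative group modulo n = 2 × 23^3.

11638

φ(2) = 2 − 1 = 1.
φ(23^3) = 23^3 − 23^2 = 12167 − 529 = 11638.
Multiply: 1 · 11638 = 11638.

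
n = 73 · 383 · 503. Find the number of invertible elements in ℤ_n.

φ(73) = 73 − 1 = 72.
φ(383) = 383 − 1 = 382.
φ(503) = 503 − 1 = 502.
Since φ is multiplicative, φ(14063377) = 72 · 382 · 502 = 13807008.

13807008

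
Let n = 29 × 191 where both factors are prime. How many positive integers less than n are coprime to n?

For distinct primes, φ(pq) = (p−1)(q−1) = 28 × 190 = 5320.

5320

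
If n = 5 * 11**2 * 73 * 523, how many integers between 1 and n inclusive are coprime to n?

φ(23098295) = 23098295 · (1 − 1/5) · (1 − 1/11) · (1 − 1/73) · (1 − 1/523)
       = 23098295 · 1503360/2099845 = 16536960.

16536960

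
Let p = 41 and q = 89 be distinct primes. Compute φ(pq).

3520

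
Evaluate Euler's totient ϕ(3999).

2520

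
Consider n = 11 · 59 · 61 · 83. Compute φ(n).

φ(11) = 11 − 1 = 10.
φ(59) = 59 − 1 = 58.
φ(61) = 61 − 1 = 60.
φ(83) = 83 − 1 = 82.
Since φ is multiplicative, φ(3285887) = 10 · 58 · 60 · 82 = 2853600.

2853600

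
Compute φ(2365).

Factor 2365: 2365 = 5 × 11 × 43.
φ(5) = 5 − 1 = 4.
φ(11) = 11 − 1 = 10.
φ(43) = 43 − 1 = 42.
φ(2365) = 4 × 10 × 42 = 1680.

1680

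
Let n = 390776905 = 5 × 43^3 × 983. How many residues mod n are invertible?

φ(5) = 5 − 1 = 4.
φ(43^3) = 43^3 − 43^2 = 79507 − 1849 = 77658.
φ(983) = 983 − 1 = 982.
φ(390776905) = 4 × 77658 × 982 = 305040624.

305040624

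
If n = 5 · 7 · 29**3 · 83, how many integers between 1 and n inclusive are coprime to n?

φ(70850045) = 70850045 · (1 − 1/5) · (1 − 1/7) · (1 − 1/29) · (1 − 1/83)
       = 70850045 · 55104/84245 = 46342464.

46342464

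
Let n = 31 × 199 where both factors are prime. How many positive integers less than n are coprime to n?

5940

φ(pq) = (p−1)(q−1) = 30 · 198 = 5940.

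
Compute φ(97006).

Factor 97006: 97006 = 2 · 7 · 13^2 · 41.
φ(97006) = 97006 · (1 − 1/2) · (1 − 1/7) · (1 − 1/13) · (1 − 1/41)
       = 97006 · 2880/7462 = 37440.

37440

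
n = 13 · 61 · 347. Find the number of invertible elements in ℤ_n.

φ(13) = 13 − 1 = 12.
φ(61) = 61 − 1 = 60.
φ(347) = 347 − 1 = 346.
Multiply: 12 · 60 · 346 = 249120.

249120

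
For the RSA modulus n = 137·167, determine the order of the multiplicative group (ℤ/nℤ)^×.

22576

φ(pq) = (p−1)(q−1) = 136 · 166 = 22576.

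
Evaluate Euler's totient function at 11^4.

13310

φ(14641) = 14641 · (1 − 1/11)
       = 14641 · 10/11 = 13310.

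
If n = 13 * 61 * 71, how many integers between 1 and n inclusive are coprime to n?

50400

φ(56303) = 56303 · (1 − 1/13) · (1 − 1/61) · (1 − 1/71)
       = 56303 · 50400/56303 = 50400.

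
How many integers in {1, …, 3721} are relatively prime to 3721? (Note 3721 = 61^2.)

φ(61^2) = 61^2 − 61^1 = 3721 − 61 = 3660.

3660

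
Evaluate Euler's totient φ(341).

Factor 341: 341 = 11 · 31.
φ(341) = 341 · (1 − 1/11) · (1 − 1/31)
       = 341 · 300/341 = 300.

300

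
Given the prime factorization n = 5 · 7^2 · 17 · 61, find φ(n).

161280

φ(254065) = 254065 · (1 − 1/5) · (1 − 1/7) · (1 − 1/17) · (1 − 1/61)
       = 254065 · 23040/36295 = 161280.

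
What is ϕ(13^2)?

156

φ(13^2) = 13^1·(13−1) = 13·12 = 156.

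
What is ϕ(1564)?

704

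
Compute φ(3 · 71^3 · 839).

591410120

φ(3) = 3 − 1 = 2.
φ(71^3) = 71^2·(71−1) = 5041·70 = 352870.
φ(839) = 839 − 1 = 838.
Multiply: 2 · 352870 · 838 = 591410120.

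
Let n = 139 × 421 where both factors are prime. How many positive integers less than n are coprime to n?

57960

φ(n) = (p − 1)(q − 1) = (139−1)(421−1) = 138·420 = 57960.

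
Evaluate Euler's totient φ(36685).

Factor 36685: 36685 = 5 · 11 · 23 · 29.
φ(5) = 5 − 1 = 4.
φ(11) = 11 − 1 = 10.
φ(23) = 23 − 1 = 22.
φ(29) = 29 − 1 = 28.
φ(36685) = 4 × 10 × 22 × 28 = 24640.

24640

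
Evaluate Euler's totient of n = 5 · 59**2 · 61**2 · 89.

4408631040

φ(5) = 5 − 1 = 4.
φ(59^2) = 59^2 − 59^1 = 3481 − 59 = 3422.
φ(61^2) = 61^1·(61−1) = 61·60 = 3660.
φ(89) = 89 − 1 = 88.
Multiply: 4 · 3422 · 3660 · 88 = 4408631040.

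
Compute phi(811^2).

656910

φ(657721) = 657721 · (1 − 1/811)
       = 657721 · 810/811 = 656910.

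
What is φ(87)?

56

Factor 87: 87 = 3 * 29.
φ(3) = 3 − 1 = 2.
φ(29) = 29 − 1 = 28.
φ(87) = 2 × 28 = 56.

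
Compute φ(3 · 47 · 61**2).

336720

φ(3) = 3 − 1 = 2.
φ(47) = 47 − 1 = 46.
φ(61^2) = 61^2 − 61^1 = 3721 − 61 = 3660.
Multiply: 2 · 46 · 3660 = 336720.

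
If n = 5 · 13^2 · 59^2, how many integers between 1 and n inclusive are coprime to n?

φ(2941445) = 2941445 · (1 − 1/5) · (1 − 1/13) · (1 − 1/59)
       = 2941445 · 2784/3835 = 2135328.

2135328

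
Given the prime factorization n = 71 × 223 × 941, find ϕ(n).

φ(14898853) = 14898853 · (1 − 1/71) · (1 − 1/223) · (1 − 1/941)
       = 14898853 · 14607600/14898853 = 14607600.

14607600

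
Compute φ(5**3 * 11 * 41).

40000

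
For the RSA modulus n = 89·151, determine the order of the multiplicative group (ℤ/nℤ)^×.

13200

φ(pq) = (p−1)(q−1) = 88 · 150 = 13200.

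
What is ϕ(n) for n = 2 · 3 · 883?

φ(2) = 2 − 1 = 1.
φ(3) = 3 − 1 = 2.
φ(883) = 883 − 1 = 882.
φ(5298) = 1 × 2 × 882 = 1764.

1764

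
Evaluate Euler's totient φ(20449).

17160

First factor: 20449 = 11^2 * 13^2.
φ(20449) = 20449 · (1 − 1/11) · (1 − 1/13)
       = 20449 · 120/143 = 17160.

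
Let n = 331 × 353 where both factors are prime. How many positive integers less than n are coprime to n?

116160

φ(331) = 331 − 1 = 330.
φ(353) = 353 − 1 = 352.
φ(116843) = 330 × 352 = 116160.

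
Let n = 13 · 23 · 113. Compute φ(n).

29568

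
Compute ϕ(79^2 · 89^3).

φ(79^2) = 79^2 − 79^1 = 6241 − 79 = 6162.
φ(89^3) = 89^3 − 89^2 = 704969 − 7921 = 697048.
φ(4399711529) = 6162 × 697048 = 4295209776.

4295209776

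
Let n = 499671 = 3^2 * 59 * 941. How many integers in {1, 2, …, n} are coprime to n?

φ(3^2) = 3^1·(3−1) = 3·2 = 6.
φ(59) = 59 − 1 = 58.
φ(941) = 941 − 1 = 940.
Multiply: 6 · 58 · 940 = 327120.

327120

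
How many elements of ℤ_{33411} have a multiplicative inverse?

18144

First factor: 33411 = 3 × 7 × 37 × 43.
φ(33411) = 33411 · (1 − 1/3) · (1 − 1/7) · (1 − 1/37) · (1 − 1/43)
       = 33411 · 18144/33411 = 18144.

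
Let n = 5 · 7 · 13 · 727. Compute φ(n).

209088

φ(5) = 5 − 1 = 4.
φ(7) = 7 − 1 = 6.
φ(13) = 13 − 1 = 12.
φ(727) = 727 − 1 = 726.
φ(330785) = 4 × 6 × 12 × 726 = 209088.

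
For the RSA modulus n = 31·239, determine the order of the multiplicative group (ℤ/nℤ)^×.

7140

For distinct primes, φ(pq) = (p−1)(q−1) = 30 × 238 = 7140.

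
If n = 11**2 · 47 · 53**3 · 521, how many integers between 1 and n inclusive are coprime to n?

384334121600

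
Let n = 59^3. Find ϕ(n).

φ(59^3) = 59^3 − 59^2 = 205379 − 3481 = 201898.

201898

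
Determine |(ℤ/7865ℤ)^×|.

Factor 7865: 7865 = 5 · 11^2 · 13.
φ(7865) = 7865 · (1 − 1/5) · (1 − 1/11) · (1 − 1/13)
       = 7865 · 480/715 = 5280.

5280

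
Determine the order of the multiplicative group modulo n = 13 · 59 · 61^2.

2547360

φ(2854007) = 2854007 · (1 − 1/13) · (1 − 1/59) · (1 − 1/61)
       = 2854007 · 41760/46787 = 2547360.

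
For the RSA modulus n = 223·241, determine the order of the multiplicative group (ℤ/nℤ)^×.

53280

For distinct primes, φ(pq) = (p−1)(q−1) = 222 × 240 = 53280.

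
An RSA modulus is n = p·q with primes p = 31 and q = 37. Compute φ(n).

φ(pq) = (p−1)(q−1) = 30 · 36 = 1080.

1080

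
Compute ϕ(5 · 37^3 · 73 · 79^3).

φ(5) = 5 − 1 = 4.
φ(37^3) = 37^3 − 37^2 = 50653 − 1369 = 49284.
φ(73) = 73 − 1 = 72.
φ(79^3) = 79^2·(79−1) = 6241·78 = 486798.
Since φ is multiplicative, φ(9115475130455) = 4 · 49284 · 72 · 486798 = 6909509558016.

6909509558016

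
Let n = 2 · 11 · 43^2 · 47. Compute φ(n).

φ(2) = 2 − 1 = 1.
φ(11) = 11 − 1 = 10.
φ(43^2) = 43^2 − 43^1 = 1849 − 43 = 1806.
φ(47) = 47 − 1 = 46.
φ(1911866) = 1 × 10 × 1806 × 46 = 830760.

830760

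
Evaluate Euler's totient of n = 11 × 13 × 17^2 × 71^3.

φ(14791387897) = 14791387897 · (1 − 1/11) · (1 − 1/13) · (1 − 1/17) · (1 − 1/71)
       = 14791387897 · 134400/172601 = 11517676800.

11517676800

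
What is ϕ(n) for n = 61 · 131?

φ(61) = 61 − 1 = 60.
φ(131) = 131 − 1 = 130.
Since φ is multiplicative, φ(7991) = 60 · 130 = 7800.

7800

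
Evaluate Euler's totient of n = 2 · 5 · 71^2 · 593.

11768960

φ(29893130) = 29893130 · (1 − 1/2) · (1 − 1/5) · (1 − 1/71) · (1 − 1/593)
       = 29893130 · 165760/421030 = 11768960.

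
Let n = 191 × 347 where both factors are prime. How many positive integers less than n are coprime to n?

65740

For distinct primes, φ(pq) = (p−1)(q−1) = 190 × 346 = 65740.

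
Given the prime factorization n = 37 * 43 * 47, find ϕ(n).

φ(74777) = 74777 · (1 − 1/37) · (1 − 1/43) · (1 − 1/47)
       = 74777 · 69552/74777 = 69552.

69552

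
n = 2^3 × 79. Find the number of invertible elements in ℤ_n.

φ(2^3) = 2^3 − 2^2 = 8 − 4 = 4.
φ(79) = 79 − 1 = 78.
φ(632) = 4 × 78 = 312.

312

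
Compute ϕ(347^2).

φ(347^2) = 347^1·(347−1) = 347·346 = 120062.

120062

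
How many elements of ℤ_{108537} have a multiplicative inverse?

58080

First factor: 108537 = 3 · 11^2 · 13 · 23.
φ(108537) = 108537 · (1 − 1/3) · (1 − 1/11) · (1 − 1/13) · (1 − 1/23)
       = 108537 · 5280/9867 = 58080.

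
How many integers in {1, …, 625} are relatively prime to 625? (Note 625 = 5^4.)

φ(5^4) = 5^3·(5−1) = 125·4 = 500.

500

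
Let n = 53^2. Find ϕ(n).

φ(2809) = 2809 · (1 − 1/53)
       = 2809 · 52/53 = 2756.

2756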